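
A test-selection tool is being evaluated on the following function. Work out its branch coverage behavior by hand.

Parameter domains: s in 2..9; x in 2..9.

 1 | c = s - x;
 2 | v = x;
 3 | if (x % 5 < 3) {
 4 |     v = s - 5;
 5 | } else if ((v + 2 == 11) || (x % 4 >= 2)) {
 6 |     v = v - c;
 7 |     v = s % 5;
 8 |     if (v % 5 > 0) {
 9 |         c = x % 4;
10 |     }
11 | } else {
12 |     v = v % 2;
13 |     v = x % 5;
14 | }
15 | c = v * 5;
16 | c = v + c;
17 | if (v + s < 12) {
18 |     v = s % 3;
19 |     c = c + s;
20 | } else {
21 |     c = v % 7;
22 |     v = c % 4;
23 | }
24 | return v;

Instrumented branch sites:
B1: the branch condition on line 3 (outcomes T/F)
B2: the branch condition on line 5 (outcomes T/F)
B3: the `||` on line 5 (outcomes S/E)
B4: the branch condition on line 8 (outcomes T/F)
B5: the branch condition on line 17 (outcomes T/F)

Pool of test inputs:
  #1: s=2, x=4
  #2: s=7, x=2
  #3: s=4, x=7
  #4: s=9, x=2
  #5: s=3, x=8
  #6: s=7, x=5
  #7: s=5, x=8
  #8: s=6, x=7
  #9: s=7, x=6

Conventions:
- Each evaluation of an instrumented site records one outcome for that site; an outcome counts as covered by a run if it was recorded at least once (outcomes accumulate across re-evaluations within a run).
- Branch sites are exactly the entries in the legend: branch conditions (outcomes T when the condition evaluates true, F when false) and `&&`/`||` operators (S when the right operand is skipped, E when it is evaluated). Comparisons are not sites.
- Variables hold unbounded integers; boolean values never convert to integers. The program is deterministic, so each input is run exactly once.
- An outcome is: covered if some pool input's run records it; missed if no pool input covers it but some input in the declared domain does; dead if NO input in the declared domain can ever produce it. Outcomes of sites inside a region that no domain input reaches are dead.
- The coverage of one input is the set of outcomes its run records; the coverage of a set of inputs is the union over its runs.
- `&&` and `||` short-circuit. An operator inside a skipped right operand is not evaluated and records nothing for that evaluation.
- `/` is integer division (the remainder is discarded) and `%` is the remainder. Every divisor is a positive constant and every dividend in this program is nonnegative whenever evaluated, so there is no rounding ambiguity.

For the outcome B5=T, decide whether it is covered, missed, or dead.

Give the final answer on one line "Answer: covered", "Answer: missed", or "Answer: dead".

B5=T is recorded by pool input(s) 1, 2, 3, 5, 6, 7, 8, 9 -> covered

Answer: covered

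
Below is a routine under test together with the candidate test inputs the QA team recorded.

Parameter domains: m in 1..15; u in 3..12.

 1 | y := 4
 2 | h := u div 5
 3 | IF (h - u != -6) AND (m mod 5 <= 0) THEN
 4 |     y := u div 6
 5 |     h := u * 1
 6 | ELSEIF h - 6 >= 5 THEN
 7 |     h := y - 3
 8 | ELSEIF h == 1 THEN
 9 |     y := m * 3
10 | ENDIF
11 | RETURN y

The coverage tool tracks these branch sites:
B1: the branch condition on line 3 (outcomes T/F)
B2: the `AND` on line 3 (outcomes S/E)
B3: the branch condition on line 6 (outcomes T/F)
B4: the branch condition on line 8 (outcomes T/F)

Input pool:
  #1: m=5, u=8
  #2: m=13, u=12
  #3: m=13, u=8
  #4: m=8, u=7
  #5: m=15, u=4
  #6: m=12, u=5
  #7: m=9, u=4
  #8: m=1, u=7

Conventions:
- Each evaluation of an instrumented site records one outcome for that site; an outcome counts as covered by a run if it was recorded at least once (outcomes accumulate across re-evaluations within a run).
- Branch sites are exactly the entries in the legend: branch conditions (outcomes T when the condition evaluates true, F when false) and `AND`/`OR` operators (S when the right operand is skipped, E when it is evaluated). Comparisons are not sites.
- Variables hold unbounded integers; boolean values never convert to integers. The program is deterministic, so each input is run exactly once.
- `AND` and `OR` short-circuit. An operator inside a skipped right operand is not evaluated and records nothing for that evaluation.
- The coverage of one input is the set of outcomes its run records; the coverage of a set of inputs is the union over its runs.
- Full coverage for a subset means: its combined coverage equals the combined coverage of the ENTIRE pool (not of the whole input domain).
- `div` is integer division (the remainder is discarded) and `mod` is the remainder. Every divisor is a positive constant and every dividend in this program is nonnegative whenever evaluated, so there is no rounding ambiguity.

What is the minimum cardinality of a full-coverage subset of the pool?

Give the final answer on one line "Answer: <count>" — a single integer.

input #1, m=5, u=8: events B2->E, B1->T; outcomes B1=T, B2=E
input #2, m=13, u=12: events B2->E, B1->F, B3->F, B4->F; outcomes B1=F, B2=E, B3=F, B4=F
input #3, m=13, u=8: events B2->E, B1->F, B3->F, B4->T; outcomes B1=F, B2=E, B3=F, B4=T
input #4, m=8, u=7: events B2->S, B1->F, B3->F, B4->T; outcomes B1=F, B2=S, B3=F, B4=T
input #5, m=15, u=4: events B2->E, B1->T; outcomes B1=T, B2=E
input #6, m=12, u=5: events B2->E, B1->F, B3->F, B4->T; outcomes B1=F, B2=E, B3=F, B4=T
input #7, m=9, u=4: events B2->E, B1->F, B3->F, B4->F; outcomes B1=F, B2=E, B3=F, B4=F
input #8, m=1, u=7: events B2->S, B1->F, B3->F, B4->T; outcomes B1=F, B2=S, B3=F, B4=T
pool-wide coverage (7 outcomes): B1=T, B1=F, B2=S, B2=E, B3=F, B4=T, B4=F
no size-1 subset reaches all 7 outcomes (best union: 4/7)
no size-2 subset reaches all 7 outcomes (best union: 6/7)
at size 3, {1, 2, 4} reaches all 7 outcomes; every lexicographically earlier size-3 subset fails

Answer: 3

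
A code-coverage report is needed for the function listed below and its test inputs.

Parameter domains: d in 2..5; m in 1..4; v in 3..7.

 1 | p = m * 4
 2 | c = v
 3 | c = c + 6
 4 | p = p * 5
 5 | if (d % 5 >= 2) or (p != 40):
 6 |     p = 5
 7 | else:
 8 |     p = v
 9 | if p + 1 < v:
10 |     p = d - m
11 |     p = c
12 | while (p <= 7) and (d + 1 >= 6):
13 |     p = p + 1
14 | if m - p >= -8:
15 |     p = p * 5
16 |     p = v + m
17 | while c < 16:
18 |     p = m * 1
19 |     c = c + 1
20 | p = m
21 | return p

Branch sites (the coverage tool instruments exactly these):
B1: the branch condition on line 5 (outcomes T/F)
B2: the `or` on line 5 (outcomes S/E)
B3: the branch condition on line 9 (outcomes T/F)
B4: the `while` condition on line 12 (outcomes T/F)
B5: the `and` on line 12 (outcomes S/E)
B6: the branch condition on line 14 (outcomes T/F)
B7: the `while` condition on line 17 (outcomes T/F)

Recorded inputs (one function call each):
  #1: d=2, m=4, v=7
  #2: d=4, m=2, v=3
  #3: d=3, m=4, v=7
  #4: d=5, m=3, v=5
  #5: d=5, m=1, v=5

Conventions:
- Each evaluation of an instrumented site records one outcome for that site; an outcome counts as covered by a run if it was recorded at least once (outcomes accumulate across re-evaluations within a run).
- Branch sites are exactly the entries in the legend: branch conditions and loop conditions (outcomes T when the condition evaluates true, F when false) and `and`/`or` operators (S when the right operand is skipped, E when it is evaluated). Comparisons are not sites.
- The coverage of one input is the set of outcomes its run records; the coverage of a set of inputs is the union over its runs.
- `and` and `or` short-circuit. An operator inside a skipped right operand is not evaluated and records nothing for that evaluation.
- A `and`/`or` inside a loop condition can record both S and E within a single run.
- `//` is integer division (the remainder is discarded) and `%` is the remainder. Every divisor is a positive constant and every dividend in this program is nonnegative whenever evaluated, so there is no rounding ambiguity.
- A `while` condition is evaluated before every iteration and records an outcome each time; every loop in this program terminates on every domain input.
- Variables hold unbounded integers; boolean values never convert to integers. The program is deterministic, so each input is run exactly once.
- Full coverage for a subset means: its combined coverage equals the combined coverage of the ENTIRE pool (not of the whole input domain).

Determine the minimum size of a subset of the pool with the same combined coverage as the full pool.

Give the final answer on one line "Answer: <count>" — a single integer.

test 1 (d=2, m=4, v=7) fires B2->S, B1->T, B3->T, B5->S, B4->F, B6->F, B7->T, B7->T, B7->T, B7->F; hits B1=T, B2=S, B3=T, B4=F, B5=S, B6=F, B7=T, B7=F
test 2 (d=4, m=2, v=3) fires B2->S, B1->T, B3->F, B5->E, B4->F, B6->T, B7->T, B7->T, B7->T, B7->T, B7->T, B7->T, B7->T, B7->F; hits B1=T, B2=S, B3=F, B4=F, B5=E, B6=T, B7=T, B7=F
test 3 (d=3, m=4, v=7) fires B2->S, B1->T, B3->T, B5->S, B4->F, B6->F, B7->T, B7->T, B7->T, B7->F; hits B1=T, B2=S, B3=T, B4=F, B5=S, B6=F, B7=T, B7=F
test 4 (d=5, m=3, v=5) fires B2->E, B1->T, B3->F, B5->E, B4->T, B5->E, B4->T, B5->E, B4->T, B5->S, B4->F, B6->T, B7->T, B7->T, ...; hits B1=T, B2=E, B3=F, B4=T, B4=F, B5=S, B5=E, B6=T, B7=T, B7=F
test 5 (d=5, m=1, v=5) fires B2->E, B1->T, B3->F, B5->E, B4->T, B5->E, B4->T, B5->E, B4->T, B5->S, B4->F, B6->T, B7->T, B7->T, ...; hits B1=T, B2=E, B3=F, B4=T, B4=F, B5=S, B5=E, B6=T, B7=T, B7=F
the full pool covers 13 outcomes: B1=T, B2=S, B2=E, B3=T, B3=F, B4=T, B4=F, B5=S, B5=E, B6=T, B6=F, B7=T, B7=F
checked all size-1 subsets: none covers 13 outcomes (max 10/13)
at size 2, {1, 4} reaches all 13 outcomes; every lexicographically earlier size-2 subset fails

Answer: 2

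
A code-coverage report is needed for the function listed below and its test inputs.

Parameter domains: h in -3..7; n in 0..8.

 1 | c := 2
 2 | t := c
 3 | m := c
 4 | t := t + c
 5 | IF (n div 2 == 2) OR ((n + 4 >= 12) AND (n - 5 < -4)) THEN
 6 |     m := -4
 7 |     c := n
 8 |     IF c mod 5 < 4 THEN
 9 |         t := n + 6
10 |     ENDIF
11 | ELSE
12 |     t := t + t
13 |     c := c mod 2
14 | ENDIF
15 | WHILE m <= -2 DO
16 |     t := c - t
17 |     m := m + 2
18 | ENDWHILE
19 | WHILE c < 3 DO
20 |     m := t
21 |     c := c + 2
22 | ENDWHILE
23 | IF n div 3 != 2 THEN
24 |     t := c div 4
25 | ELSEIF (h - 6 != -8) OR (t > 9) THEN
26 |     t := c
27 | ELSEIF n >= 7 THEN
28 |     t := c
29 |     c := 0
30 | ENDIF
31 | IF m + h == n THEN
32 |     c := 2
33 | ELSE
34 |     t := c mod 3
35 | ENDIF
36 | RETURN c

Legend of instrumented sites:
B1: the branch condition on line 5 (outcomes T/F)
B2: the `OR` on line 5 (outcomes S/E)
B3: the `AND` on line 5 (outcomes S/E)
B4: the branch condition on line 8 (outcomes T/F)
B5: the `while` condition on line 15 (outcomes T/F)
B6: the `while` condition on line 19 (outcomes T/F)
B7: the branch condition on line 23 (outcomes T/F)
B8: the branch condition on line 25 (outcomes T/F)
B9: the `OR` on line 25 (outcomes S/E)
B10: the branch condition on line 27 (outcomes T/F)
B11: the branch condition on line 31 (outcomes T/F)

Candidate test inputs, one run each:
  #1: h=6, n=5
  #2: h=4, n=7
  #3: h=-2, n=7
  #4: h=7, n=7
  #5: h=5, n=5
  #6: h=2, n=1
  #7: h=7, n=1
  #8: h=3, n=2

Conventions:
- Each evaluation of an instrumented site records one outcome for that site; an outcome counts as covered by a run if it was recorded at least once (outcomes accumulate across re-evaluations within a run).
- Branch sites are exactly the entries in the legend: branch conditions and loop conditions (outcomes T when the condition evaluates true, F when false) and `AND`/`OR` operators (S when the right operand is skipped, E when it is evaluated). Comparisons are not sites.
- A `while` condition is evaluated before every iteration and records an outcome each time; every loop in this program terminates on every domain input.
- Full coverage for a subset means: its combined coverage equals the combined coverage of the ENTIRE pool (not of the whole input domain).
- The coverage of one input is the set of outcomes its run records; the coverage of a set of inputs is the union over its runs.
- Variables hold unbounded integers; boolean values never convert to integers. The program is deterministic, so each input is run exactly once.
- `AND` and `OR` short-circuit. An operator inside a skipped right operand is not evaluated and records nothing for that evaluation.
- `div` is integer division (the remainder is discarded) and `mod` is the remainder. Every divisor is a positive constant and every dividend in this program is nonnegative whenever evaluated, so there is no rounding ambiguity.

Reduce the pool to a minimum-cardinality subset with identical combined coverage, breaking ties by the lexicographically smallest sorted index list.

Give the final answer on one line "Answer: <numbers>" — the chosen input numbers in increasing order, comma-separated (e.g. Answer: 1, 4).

test 1 (h=6, n=5) fires B2->S, B1->T, B4->T, B5->T, B5->T, B5->F, B6->F, B7->T, B11->F; hits B1=T, B2=S, B4=T, B5=T, B5=F, B6=F, B7=T, B11=F
test 2 (h=4, n=7) fires B2->E, B3->S, B1->F, B5->F, B6->T, B6->T, B6->F, B7->F, B9->S, B8->T, B11->F; hits B1=F, B2=E, B3=S, B5=F, B6=T, B6=F, B7=F, B8=T, B9=S, B11=F
test 3 (h=-2, n=7) fires B2->E, B3->S, B1->F, B5->F, B6->T, B6->T, B6->F, B7->F, B9->E, B8->F, B10->T, B11->F; hits B1=F, B2=E, B3=S, B5=F, B6=T, B6=F, B7=F, B8=F, B9=E, B10=T, B11=F
test 4 (h=7, n=7) fires B2->E, B3->S, B1->F, B5->F, B6->T, B6->T, B6->F, B7->F, B9->S, B8->T, B11->F; hits B1=F, B2=E, B3=S, B5=F, B6=T, B6=F, B7=F, B8=T, B9=S, B11=F
test 5 (h=5, n=5) fires B2->S, B1->T, B4->T, B5->T, B5->T, B5->F, B6->F, B7->T, B11->T; hits B1=T, B2=S, B4=T, B5=T, B5=F, B6=F, B7=T, B11=T
test 6 (h=2, n=1) fires B2->E, B3->S, B1->F, B5->F, B6->T, B6->T, B6->F, B7->T, B11->F; hits B1=F, B2=E, B3=S, B5=F, B6=T, B6=F, B7=T, B11=F
test 7 (h=7, n=1) fires B2->E, B3->S, B1->F, B5->F, B6->T, B6->T, B6->F, B7->T, B11->F; hits B1=F, B2=E, B3=S, B5=F, B6=T, B6=F, B7=T, B11=F
test 8 (h=3, n=2) fires B2->E, B3->S, B1->F, B5->F, B6->T, B6->T, B6->F, B7->T, B11->F; hits B1=F, B2=E, B3=S, B5=F, B6=T, B6=F, B7=T, B11=F
the full pool covers 19 outcomes: B1=T, B1=F, B2=S, B2=E, B3=S, B4=T, B5=T, B5=F, B6=T, B6=F, B7=T, B7=F, B8=T, B8=F, B9=S, B9=E, B10=T, B11=T, B11=F
checked all size-1 subsets: none covers 19 outcomes (max 11/19)
checked all size-2 subsets: none covers 19 outcomes (max 17/19)
at size 3, {2, 3, 5} reaches all 19 outcomes; every lexicographically earlier size-3 subset fails

Answer: 2, 3, 5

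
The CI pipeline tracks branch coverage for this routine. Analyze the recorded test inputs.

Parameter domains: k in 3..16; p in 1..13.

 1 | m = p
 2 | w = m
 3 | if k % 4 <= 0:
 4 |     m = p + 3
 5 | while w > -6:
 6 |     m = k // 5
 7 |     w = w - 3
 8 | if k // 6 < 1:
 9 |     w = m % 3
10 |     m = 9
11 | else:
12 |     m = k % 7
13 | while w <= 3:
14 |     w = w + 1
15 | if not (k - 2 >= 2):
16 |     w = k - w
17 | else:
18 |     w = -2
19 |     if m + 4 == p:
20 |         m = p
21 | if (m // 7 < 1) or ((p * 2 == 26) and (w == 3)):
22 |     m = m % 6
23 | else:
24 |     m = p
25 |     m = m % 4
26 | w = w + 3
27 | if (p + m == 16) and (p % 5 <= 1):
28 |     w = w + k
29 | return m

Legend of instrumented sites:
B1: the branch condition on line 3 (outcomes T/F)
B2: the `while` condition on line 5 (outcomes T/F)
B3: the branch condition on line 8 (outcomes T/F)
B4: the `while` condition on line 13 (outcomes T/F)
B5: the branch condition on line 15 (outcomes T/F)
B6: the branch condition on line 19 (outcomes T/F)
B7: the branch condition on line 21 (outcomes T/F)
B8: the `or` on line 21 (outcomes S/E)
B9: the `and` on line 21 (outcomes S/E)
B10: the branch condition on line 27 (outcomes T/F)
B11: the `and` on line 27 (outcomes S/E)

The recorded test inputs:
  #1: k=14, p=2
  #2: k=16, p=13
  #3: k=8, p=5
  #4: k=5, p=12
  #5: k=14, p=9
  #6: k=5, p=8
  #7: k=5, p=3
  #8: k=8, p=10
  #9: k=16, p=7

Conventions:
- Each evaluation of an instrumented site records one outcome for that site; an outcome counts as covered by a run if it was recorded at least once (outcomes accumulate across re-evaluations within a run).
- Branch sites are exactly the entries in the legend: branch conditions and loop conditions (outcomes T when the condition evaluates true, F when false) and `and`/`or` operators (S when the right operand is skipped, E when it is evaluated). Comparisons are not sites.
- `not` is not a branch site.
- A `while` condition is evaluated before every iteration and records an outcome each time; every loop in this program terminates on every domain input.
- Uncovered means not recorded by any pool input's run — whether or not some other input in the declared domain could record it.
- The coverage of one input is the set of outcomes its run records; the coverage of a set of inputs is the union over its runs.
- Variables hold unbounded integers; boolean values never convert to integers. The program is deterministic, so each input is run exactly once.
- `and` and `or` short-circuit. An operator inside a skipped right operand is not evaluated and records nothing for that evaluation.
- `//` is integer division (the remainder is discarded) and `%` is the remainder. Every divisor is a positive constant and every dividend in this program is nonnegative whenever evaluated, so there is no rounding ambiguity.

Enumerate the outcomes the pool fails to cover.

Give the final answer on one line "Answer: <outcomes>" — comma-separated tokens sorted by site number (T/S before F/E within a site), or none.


input #1, k=14, p=2: events B1->F, B2->T, B2->T, B2->T, B2->F, B3->F, B4->T, B4->T, B4->T, B4->T, B4->T, B4->T, B4->T, B4->T, ...; outcomes B1=F, B2=T, B2=F, B3=F, B4=T, B4=F, B5=F, B6=F, B7=T, B8=S, B10=F, B11=S
input #2, k=16, p=13: events B1->T, B2->T, B2->T, B2->T, B2->T, B2->T, B2->T, B2->T, B2->F, B3->F, B4->T, B4->T, B4->T, B4->T, ...; outcomes B1=T, B2=T, B2=F, B3=F, B4=T, B4=F, B5=F, B6=F, B7=T, B8=S, B10=F, B11=S
input #3, k=8, p=5: events B1->T, B2->T, B2->T, B2->T, B2->T, B2->F, B3->F, B4->T, B4->T, B4->T, B4->T, B4->T, B4->T, B4->T, ...; outcomes B1=T, B2=T, B2=F, B3=F, B4=T, B4=F, B5=F, B6=T, B7=T, B8=S, B10=F, B11=S
input #4, k=5, p=12: events B1->F, B2->T, B2->T, B2->T, B2->T, B2->T, B2->T, B2->F, B3->T, B4->T, B4->T, B4->T, B4->F, B5->F, ...; outcomes B1=F, B2=T, B2=F, B3=T, B4=T, B4=F, B5=F, B6=F, B7=F, B8=E, B9=S, B10=F, B11=S
input #5, k=14, p=9: events B1->F, B2->T, B2->T, B2->T, B2->T, B2->T, B2->F, B3->F, B4->T, B4->T, B4->T, B4->T, B4->T, B4->T, ...; outcomes B1=F, B2=T, B2=F, B3=F, B4=T, B4=F, B5=F, B6=F, B7=T, B8=S, B10=F, B11=S
input #6, k=5, p=8: events B1->F, B2->T, B2->T, B2->T, B2->T, B2->T, B2->F, B3->T, B4->T, B4->T, B4->T, B4->F, B5->F, B6->F, ...; outcomes B1=F, B2=T, B2=F, B3=T, B4=T, B4=F, B5=F, B6=F, B7=F, B8=E, B9=S, B10=F, B11=S
input #7, k=5, p=3: events B1->F, B2->T, B2->T, B2->T, B2->F, B3->T, B4->T, B4->T, B4->T, B4->F, B5->F, B6->F, B8->E, B9->S, ...; outcomes B1=F, B2=T, B2=F, B3=T, B4=T, B4=F, B5=F, B6=F, B7=F, B8=E, B9=S, B10=F, B11=S
input #8, k=8, p=10: events B1->T, B2->T, B2->T, B2->T, B2->T, B2->T, B2->T, B2->F, B3->F, B4->T, B4->T, B4->T, B4->T, B4->T, ...; outcomes B1=T, B2=T, B2=F, B3=F, B4=T, B4=F, B5=F, B6=F, B7=T, B8=S, B10=F, B11=S
input #9, k=16, p=7: events B1->T, B2->T, B2->T, B2->T, B2->T, B2->T, B2->F, B3->F, B4->T, B4->T, B4->T, B4->T, B4->T, B4->T, ...; outcomes B1=T, B2=T, B2=F, B3=F, B4=T, B4=F, B5=F, B6=F, B7=T, B8=S, B10=F, B11=S
union over the pool: B1=T, B1=F, B2=T, B2=F, B3=T, B3=F, B4=T, B4=F, B5=F, B6=T, B6=F, B7=T, B7=F, B8=S, B8=E, B9=S, B10=F, B11=S
uncovered (4 of 22): B5=T, B9=E, B10=T, B11=E
Answer: B5=T, B9=E, B10=T, B11=E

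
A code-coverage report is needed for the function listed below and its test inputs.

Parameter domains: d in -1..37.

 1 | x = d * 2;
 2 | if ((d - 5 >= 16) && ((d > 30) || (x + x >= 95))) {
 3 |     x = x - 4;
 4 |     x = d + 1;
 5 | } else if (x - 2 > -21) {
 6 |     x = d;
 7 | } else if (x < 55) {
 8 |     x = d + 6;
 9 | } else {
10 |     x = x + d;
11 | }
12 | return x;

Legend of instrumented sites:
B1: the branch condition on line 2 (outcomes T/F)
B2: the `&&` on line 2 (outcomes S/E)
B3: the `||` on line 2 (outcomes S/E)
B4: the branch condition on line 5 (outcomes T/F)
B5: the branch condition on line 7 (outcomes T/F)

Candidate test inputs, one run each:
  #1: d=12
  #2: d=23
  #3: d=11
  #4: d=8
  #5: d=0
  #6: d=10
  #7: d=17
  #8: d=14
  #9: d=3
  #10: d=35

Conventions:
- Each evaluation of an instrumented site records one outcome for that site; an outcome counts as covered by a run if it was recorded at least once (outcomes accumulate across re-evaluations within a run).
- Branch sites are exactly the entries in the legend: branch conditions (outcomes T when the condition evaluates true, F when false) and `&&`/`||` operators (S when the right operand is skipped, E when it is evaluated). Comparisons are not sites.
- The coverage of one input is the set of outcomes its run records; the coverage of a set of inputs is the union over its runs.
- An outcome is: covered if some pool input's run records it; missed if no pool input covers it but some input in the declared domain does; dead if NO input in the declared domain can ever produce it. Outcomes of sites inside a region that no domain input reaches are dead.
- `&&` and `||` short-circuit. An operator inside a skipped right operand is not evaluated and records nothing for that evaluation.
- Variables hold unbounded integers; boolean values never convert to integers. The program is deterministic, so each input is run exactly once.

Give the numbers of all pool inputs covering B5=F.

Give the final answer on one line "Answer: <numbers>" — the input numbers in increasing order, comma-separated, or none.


input #1 (d=12): misses B5=F
input #2 (d=23): misses B5=F
input #3 (d=11): misses B5=F
input #4 (d=8): misses B5=F
input #5 (d=0): misses B5=F
input #6 (d=10): misses B5=F
input #7 (d=17): misses B5=F
input #8 (d=14): misses B5=F
input #9 (d=3): misses B5=F
input #10 (d=35): misses B5=F
Answer: none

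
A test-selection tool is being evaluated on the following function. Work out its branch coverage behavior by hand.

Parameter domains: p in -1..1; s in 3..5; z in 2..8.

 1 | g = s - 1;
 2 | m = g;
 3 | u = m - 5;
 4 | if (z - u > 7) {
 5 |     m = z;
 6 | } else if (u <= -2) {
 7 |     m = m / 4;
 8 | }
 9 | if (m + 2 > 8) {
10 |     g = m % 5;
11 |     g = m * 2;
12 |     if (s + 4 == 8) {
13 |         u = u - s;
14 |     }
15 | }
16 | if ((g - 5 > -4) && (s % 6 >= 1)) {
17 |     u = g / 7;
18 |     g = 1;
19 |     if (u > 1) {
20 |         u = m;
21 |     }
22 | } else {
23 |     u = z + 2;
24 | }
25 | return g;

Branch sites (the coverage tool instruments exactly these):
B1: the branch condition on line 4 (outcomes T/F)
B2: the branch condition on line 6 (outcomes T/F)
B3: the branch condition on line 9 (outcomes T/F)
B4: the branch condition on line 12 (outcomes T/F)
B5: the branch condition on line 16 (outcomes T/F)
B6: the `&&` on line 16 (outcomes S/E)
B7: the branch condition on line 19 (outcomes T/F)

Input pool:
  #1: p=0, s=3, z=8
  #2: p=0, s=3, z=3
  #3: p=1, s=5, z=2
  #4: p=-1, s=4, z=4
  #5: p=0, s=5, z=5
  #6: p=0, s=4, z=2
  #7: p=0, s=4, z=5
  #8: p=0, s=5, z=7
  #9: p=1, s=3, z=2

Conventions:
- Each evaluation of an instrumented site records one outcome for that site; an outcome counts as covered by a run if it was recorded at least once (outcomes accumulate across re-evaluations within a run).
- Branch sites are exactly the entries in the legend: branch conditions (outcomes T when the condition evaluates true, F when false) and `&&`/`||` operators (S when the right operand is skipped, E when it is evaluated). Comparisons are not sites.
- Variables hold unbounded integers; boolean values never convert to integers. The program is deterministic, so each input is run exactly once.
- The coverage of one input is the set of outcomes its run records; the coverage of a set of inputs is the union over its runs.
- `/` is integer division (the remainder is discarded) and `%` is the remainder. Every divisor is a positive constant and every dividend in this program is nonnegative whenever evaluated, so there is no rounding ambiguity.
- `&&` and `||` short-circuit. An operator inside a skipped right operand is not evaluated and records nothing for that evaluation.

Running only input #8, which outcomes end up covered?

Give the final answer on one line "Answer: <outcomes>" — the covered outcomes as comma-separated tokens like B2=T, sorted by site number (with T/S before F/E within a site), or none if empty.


Running input #8 (p=0, s=5, z=7), event by event:
  B1->T, B3->T, B4->F, B6->E, B5->T, B7->T
distinct outcomes covered: B1=T, B3=T, B4=F, B5=T, B6=E, B7=T
Answer: B1=T, B3=T, B4=F, B5=T, B6=E, B7=T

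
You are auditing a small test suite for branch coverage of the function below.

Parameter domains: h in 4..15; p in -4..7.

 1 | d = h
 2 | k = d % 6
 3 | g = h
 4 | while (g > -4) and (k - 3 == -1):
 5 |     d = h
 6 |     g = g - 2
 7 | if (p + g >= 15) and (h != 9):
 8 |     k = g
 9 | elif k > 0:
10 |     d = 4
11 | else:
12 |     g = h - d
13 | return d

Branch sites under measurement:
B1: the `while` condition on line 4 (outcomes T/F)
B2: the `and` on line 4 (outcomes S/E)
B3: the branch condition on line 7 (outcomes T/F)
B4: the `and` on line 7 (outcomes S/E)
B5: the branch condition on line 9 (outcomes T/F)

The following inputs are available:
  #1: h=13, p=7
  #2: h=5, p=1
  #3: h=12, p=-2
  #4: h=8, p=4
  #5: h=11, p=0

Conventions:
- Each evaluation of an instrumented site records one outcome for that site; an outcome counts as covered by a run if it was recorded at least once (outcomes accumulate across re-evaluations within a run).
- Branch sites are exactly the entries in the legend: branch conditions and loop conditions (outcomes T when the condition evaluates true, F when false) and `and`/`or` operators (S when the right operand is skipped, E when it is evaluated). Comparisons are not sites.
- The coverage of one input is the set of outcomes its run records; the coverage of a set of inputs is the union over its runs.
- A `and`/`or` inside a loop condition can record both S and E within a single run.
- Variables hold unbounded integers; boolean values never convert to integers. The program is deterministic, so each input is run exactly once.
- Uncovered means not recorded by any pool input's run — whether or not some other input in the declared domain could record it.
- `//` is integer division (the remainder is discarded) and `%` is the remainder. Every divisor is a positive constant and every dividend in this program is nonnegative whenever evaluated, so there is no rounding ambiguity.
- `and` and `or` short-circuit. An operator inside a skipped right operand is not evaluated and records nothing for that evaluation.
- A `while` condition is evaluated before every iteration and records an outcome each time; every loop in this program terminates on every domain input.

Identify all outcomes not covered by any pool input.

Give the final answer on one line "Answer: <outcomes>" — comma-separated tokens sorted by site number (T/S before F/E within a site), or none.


input #1, h=13, p=7: events B2->E, B1->F, B4->E, B3->T; outcomes B1=F, B2=E, B3=T, B4=E
input #2, h=5, p=1: events B2->E, B1->F, B4->S, B3->F, B5->T; outcomes B1=F, B2=E, B3=F, B4=S, B5=T
input #3, h=12, p=-2: events B2->E, B1->F, B4->S, B3->F, B5->F; outcomes B1=F, B2=E, B3=F, B4=S, B5=F
input #4, h=8, p=4: events B2->E, B1->T, B2->E, B1->T, B2->E, B1->T, B2->E, B1->T, B2->E, B1->T, B2->E, B1->T, B2->S, B1->F, ...; outcomes B1=T, B1=F, B2=S, B2=E, B3=F, B4=S, B5=T
input #5, h=11, p=0: events B2->E, B1->F, B4->S, B3->F, B5->T; outcomes B1=F, B2=E, B3=F, B4=S, B5=T
union over the pool: B1=T, B1=F, B2=S, B2=E, B3=T, B3=F, B4=S, B4=E, B5=T, B5=F
uncovered (0 of 10): none
Answer: none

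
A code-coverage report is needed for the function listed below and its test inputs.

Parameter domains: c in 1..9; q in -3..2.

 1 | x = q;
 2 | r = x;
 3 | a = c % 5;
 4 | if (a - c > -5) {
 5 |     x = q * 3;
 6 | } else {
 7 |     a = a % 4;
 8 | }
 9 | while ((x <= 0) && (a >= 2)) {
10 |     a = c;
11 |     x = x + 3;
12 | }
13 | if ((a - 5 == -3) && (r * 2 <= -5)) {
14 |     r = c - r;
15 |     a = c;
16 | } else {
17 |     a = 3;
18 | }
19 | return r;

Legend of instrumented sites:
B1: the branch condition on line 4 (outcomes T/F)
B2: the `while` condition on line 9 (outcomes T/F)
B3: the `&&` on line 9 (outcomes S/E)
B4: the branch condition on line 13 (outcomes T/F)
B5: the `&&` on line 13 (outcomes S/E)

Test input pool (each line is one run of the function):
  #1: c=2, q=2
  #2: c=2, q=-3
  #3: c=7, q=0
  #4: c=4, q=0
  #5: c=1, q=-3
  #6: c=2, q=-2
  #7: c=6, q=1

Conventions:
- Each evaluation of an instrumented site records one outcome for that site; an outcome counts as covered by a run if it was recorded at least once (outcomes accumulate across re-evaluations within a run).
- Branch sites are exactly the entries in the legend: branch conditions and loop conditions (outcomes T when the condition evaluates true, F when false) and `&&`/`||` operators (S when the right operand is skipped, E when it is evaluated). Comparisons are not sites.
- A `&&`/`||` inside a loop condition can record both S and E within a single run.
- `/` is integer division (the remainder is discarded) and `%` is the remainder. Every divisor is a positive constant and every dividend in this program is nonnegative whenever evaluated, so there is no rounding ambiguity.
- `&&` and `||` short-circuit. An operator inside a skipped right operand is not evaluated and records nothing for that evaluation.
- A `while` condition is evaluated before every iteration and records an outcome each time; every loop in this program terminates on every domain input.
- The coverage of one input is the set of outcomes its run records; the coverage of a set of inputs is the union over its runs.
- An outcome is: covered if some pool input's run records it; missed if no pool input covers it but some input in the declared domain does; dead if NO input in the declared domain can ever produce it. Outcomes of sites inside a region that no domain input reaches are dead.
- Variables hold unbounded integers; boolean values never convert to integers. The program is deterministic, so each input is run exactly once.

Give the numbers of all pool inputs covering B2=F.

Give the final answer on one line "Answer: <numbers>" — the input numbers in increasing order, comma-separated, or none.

input #1 (c=2, q=2): records B2=F
input #2 (c=2, q=-3): records B2=F
input #3 (c=7, q=0): records B2=F
input #4 (c=4, q=0): records B2=F
input #5 (c=1, q=-3): records B2=F
input #6 (c=2, q=-2): records B2=F
input #7 (c=6, q=1): records B2=F

Answer: 1, 2, 3, 4, 5, 6, 7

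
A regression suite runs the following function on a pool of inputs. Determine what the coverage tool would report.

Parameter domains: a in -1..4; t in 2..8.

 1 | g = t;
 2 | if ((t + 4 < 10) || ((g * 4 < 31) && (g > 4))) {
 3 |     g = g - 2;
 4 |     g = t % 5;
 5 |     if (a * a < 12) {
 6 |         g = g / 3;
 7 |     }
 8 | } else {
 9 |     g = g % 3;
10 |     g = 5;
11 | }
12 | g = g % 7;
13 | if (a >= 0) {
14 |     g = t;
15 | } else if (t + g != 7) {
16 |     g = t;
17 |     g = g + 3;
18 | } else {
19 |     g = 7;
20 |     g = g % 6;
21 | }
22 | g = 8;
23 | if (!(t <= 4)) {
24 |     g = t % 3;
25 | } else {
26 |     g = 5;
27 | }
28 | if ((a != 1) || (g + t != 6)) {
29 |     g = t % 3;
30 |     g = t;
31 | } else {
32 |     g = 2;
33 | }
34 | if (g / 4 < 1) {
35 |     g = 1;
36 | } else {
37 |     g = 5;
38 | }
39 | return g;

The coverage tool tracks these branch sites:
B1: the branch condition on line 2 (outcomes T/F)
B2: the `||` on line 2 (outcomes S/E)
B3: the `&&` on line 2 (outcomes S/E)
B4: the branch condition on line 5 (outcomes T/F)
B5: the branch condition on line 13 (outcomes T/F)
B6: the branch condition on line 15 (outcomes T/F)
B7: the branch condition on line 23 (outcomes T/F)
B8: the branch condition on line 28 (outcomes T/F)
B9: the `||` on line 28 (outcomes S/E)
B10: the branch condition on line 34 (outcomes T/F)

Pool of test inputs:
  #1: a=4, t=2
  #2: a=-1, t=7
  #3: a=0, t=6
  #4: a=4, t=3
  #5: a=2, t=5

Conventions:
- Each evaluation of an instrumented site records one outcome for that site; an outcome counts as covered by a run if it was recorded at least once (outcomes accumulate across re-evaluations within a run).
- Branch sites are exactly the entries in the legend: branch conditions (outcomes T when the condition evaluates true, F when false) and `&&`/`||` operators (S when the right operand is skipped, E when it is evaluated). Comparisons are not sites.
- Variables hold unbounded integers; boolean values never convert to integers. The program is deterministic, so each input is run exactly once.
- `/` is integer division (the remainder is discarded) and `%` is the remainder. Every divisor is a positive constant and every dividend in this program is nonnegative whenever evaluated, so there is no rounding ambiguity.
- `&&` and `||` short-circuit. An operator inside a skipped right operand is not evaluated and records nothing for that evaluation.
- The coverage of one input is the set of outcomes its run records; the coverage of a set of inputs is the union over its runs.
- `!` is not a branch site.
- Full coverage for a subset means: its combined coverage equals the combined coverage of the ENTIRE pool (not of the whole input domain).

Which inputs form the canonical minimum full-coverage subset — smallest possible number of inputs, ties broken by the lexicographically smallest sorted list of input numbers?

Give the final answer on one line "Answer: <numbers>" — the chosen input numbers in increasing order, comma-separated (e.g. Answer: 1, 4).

test 1 (a=4, t=2) hits B1=T, B2=S, B4=F, B5=T, B7=F, B8=T, B9=S, B10=T
test 2 (a=-1, t=7) hits B1=T, B2=E, B3=E, B4=T, B5=F, B6=F, B7=T, B8=T, B9=S, B10=F
test 3 (a=0, t=6) hits B1=T, B2=E, B3=E, B4=T, B5=T, B7=T, B8=T, B9=S, B10=F
test 4 (a=4, t=3) hits B1=T, B2=S, B4=F, B5=T, B7=F, B8=T, B9=S, B10=T
test 5 (a=2, t=5) hits B1=T, B2=S, B4=T, B5=T, B7=T, B8=T, B9=S, B10=F
union over all inputs: B1=T, B2=S, B2=E, B3=E, B4=T, B4=F, B5=T, B5=F, B6=F, B7=T, B7=F, B8=T, B9=S, B10=T, B10=F (15 outcomes)
checked all size-1 subsets: none covers 15 outcomes (max 10/15)
inputs {1, 2} (size 2) cover everything; no size-2 subset with a lexicographically smaller index list covers all 15

Answer: 1, 2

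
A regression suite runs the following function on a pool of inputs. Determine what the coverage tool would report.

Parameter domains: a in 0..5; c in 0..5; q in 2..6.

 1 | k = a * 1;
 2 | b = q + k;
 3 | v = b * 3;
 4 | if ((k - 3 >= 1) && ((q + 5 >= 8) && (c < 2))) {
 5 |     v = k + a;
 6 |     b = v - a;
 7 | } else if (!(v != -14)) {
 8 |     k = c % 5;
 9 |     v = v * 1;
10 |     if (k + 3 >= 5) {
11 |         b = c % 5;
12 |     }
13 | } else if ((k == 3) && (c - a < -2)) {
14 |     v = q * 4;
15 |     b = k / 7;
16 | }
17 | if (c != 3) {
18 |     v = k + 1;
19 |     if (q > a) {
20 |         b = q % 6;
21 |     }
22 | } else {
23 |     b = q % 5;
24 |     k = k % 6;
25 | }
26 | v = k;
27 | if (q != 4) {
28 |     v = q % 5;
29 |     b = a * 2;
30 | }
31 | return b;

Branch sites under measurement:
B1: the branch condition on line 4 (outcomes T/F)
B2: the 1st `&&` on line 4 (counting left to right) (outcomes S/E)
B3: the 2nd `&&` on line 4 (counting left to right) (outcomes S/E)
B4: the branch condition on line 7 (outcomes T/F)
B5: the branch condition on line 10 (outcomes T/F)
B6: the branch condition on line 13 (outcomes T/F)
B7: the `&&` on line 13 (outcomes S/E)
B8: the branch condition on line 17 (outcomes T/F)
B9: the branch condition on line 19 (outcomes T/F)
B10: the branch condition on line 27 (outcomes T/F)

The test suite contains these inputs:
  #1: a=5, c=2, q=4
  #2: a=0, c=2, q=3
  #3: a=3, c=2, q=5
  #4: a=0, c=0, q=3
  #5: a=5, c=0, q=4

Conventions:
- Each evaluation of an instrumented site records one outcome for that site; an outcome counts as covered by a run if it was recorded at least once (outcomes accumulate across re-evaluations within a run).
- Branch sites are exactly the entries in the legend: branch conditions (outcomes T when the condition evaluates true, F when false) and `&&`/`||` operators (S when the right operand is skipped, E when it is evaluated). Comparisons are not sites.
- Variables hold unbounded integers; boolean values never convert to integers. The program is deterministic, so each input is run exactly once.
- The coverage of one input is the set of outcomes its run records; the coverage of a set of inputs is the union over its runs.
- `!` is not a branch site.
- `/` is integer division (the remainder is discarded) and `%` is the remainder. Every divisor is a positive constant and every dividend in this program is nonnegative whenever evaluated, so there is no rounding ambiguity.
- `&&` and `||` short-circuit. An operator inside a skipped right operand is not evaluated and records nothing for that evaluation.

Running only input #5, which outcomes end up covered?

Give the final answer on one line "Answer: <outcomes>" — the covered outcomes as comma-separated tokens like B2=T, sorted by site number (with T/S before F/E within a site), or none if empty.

Event log for input #5 (a=5, c=0, q=4):
  B2->E, B3->E, B1->T, B8->T, B9->F, B10->F
collecting distinct outcomes: B1=T, B2=E, B3=E, B8=T, B9=F, B10=F

Answer: B1=T, B2=E, B3=E, B8=T, B9=F, B10=F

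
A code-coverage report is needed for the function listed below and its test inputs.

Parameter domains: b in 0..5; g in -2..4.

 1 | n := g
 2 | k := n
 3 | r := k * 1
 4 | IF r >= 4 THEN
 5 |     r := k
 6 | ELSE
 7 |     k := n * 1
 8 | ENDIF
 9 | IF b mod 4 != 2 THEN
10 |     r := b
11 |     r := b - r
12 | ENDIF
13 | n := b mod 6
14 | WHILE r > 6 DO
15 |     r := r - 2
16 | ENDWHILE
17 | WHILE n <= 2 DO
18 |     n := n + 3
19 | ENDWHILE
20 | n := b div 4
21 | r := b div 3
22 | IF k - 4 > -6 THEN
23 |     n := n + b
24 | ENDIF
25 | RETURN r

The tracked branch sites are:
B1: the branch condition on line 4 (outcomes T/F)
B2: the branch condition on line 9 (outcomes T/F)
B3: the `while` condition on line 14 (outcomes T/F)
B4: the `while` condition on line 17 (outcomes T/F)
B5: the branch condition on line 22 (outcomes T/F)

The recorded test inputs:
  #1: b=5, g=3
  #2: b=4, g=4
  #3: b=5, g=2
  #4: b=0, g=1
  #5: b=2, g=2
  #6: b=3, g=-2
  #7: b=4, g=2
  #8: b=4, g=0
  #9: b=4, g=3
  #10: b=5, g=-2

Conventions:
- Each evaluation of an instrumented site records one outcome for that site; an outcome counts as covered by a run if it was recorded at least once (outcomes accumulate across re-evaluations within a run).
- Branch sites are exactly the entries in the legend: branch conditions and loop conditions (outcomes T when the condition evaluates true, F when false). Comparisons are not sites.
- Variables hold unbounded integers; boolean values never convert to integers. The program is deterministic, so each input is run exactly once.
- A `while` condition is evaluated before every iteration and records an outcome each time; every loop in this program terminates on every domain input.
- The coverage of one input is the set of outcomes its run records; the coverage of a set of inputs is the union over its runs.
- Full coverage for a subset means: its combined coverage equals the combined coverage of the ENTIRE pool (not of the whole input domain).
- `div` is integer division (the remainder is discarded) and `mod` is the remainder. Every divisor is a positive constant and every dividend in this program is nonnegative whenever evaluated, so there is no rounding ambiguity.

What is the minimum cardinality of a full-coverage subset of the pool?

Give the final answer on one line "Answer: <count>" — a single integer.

run #1 (b=5, g=3) runs B1->F, B2->T, B3->F, B4->F, B5->T; records B1=F, B2=T, B3=F, B4=F, B5=T
run #2 (b=4, g=4) runs B1->T, B2->T, B3->F, B4->F, B5->T; records B1=T, B2=T, B3=F, B4=F, B5=T
run #3 (b=5, g=2) runs B1->F, B2->T, B3->F, B4->F, B5->T; records B1=F, B2=T, B3=F, B4=F, B5=T
run #4 (b=0, g=1) runs B1->F, B2->T, B3->F, B4->T, B4->F, B5->T; records B1=F, B2=T, B3=F, B4=T, B4=F, B5=T
run #5 (b=2, g=2) runs B1->F, B2->F, B3->F, B4->T, B4->F, B5->T; records B1=F, B2=F, B3=F, B4=T, B4=F, B5=T
run #6 (b=3, g=-2) runs B1->F, B2->T, B3->F, B4->F, B5->F; records B1=F, B2=T, B3=F, B4=F, B5=F
run #7 (b=4, g=2) runs B1->F, B2->T, B3->F, B4->F, B5->T; records B1=F, B2=T, B3=F, B4=F, B5=T
run #8 (b=4, g=0) runs B1->F, B2->T, B3->F, B4->F, B5->T; records B1=F, B2=T, B3=F, B4=F, B5=T
run #9 (b=4, g=3) runs B1->F, B2->T, B3->F, B4->F, B5->T; records B1=F, B2=T, B3=F, B4=F, B5=T
run #10 (b=5, g=-2) runs B1->F, B2->T, B3->F, B4->F, B5->F; records B1=F, B2=T, B3=F, B4=F, B5=F
the full pool covers 9 outcomes: B1=T, B1=F, B2=T, B2=F, B3=F, B4=T, B4=F, B5=T, B5=F
checked all size-1 subsets: none covers 9 outcomes (max 6/9)
checked all size-2 subsets: none covers 9 outcomes (max 8/9)
the canonical winner is {2, 5, 6}: size 3, full 9-outcome coverage, earliest index list among size-3 covers

Answer: 3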